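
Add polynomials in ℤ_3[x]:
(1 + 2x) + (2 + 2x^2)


Add coefficients mod 3:
x^0: 1 + 2 = 0 (mod 3)
x^1: 2 + 0 = 2 (mod 3)
x^2: 0 + 2 = 2 (mod 3)
Result: 2x + 2x^2

f + g = 2x + 2x^2


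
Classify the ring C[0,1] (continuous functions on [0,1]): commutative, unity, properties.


pointwise +,× is commutative with unity (constant 1); but bump functions with disjoint support multiply to 0 — zero divisors, so not an integral domain
Commutative: Yes
Integral domain: No
Has unity: Yes

C[0,1] (continuous functions on [0,1]): Commutative=Yes, Unity=Yes


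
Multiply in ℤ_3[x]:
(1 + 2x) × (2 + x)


Expand and collect like terms; reduce coefficients mod 3:
x^0: 1·2 = 2 ≡ 2 (mod 3)
x^1: 1·1 + 2·2 = 5 ≡ 2 (mod 3)
x^2: 2·1 = 2 ≡ 2 (mod 3)
Result: 2 + 2x + 2x^2

f · g = 2 + 2x + 2x^2


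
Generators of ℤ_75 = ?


g generates ℤ_n iff gcd(g,n) = 1
Prime factors of 75: 3, 5
Generators are g ∈ {1,...,74} not divisible by any of these primes.
Generators: {1, 2, 4, 7, 8, 11, 13, 14, 16, 17, 19, 22, 23, 26, 28, 29, 31, 32, 34, 37, 38, 41, 43, 44, 46, 47, 49, 52, 53, 56, 58, 59, 61, 62, 64, 67, 68, 71, 73, 74}
Number of generators = φ(75) = 40

Generators of ℤ_75 = {1, 2, 4, 7, 8, 11, 13, 14, 16, 17, 19, 22, 23, 26, 28, 29, 31, 32, 34, 37, 38, 41, 43, 44, 46, 47, 49, 52, 53, 56, 58, 59, 61, 62, 64, 67, 68, 71, 73, 74}


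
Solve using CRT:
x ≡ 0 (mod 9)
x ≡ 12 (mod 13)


m₁ = 9, m₂ = 13, gcd = 1, so CRT applies. M = m₁·m₂ = 117
Let M₁ = M/m₁ = 13, M₂ = M/m₂ = 9
Find y₁ ≡ M₁⁻¹ (mod m₁): 13⁻¹ ≡ 7 (mod 9)
Find y₂ ≡ M₂⁻¹ (mod m₂): 9⁻¹ ≡ 3 (mod 13)
x = a₁·M₁·y₁ + a₂·M₂·y₂ = 0·13·7 + 12·9·3 = 324
Reduce mod 117: x ≡ 90
Check: 90 mod 9 = 0 ✓, 90 mod 13 = 12 ✓

x ≡ 90 (mod 117)


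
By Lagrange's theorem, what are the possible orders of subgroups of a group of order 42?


Lagrange's theorem: |H| divides |G|
|G| = 42
Divisors of 42: 1, 2, 3, 6, 7, 14, 21, 42

Possible subgroup orders: {1, 2, 3, 6, 7, 14, 21, 42}


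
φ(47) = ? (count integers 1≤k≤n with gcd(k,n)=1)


Factor n: 47 = 47
φ(n) = n · ∏(1 - 1/p) over distinct primes p | n
φ(47) = 47 · (1 - 1/47) = 46

φ(47) = 46


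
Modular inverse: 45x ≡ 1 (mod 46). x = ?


Use the extended Euclidean algorithm to write 1 = 45·s + 46·t; then s mod 46 is the inverse.
Euclidean algorithm:
  45 = 0·46 + 45
  46 = 1·45 + 1
  45 = 45·1 + 0
gcd(45,46) = 1
Back-substitution gives: 45·(-1) + 46·(1) = 1
So 45⁻¹ ≡ -1 ≡ 45 (mod 46)
Check: 45 × 45 = 2025 ≡ 1 (mod 46) ✓

45⁻¹ ≡ 45 (mod 46)


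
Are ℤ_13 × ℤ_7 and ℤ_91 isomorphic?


Comparing ℤ_13 × ℤ_7 and ℤ_91:
gcd(13,7) = 1, so ℤ_13 × ℤ_7 ≅ ℤ_91 (CRT)

Yes, ℤ_13 × ℤ_7 ≅ ℤ_91


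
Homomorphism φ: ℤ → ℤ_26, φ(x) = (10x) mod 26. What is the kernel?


Kernel = preimage of identity
ker(φ) = {x ∈ ℤ : 10x ≡ 0 (mod 26)}. gcd(10,26) = 2, so 10x ≡ 0 (mod 26) ⟺ x ≡ 0 (mod 26/2 = 13). Hence ker(φ) = 13ℤ

ker(φ) = 13ℤ


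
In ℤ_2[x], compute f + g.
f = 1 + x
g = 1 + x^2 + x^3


Add coefficients mod 2:
x^0: 1 + 1 = 0 (mod 2)
x^1: 1 + 0 = 1 (mod 2)
x^2: 0 + 1 = 1 (mod 2)
x^3: 0 + 1 = 1 (mod 2)
Result: x + x^2 + x^3

f + g = x + x^2 + x^3


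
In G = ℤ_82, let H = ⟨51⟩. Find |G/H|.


|⟨51⟩| = n / gcd(51, 82) = 82 / 1 = 82
H is normal (ℤ_82 is abelian).
|G/H| = |G| / |H| = 82 / 82 = 1

|G/H| = 1


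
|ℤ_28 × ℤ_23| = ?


|A × B| = |A| · |B|
|ℤ_28 × ℤ_23| = 28 × 23 = 644

|ℤ_28 × ℤ_23| = 644


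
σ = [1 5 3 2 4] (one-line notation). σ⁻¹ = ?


To find σ⁻¹, swap domain and range:
σ(1) = 1 → σ⁻¹(1) = 1
σ(2) = 5 → σ⁻¹(5) = 2
σ(3) = 3 → σ⁻¹(3) = 3
σ(4) = 2 → σ⁻¹(2) = 4
σ(5) = 4 → σ⁻¹(4) = 5

σ⁻¹ = [1 4 3 5 2]


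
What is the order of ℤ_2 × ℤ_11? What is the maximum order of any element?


|ℤ_2 × ℤ_11| = 2 × 11 = 22
Max element order = lcm(2,11) = 22
Cyclic? Yes (gcd=1)

|ℤ_2×ℤ_11| = 22, max element order = 22


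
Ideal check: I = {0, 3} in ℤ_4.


Check ideal conditions for I = {0, 3} in ℤ_4:
(1) I is an additive subgroup? No
(2) For r ∈ ℤ_4 and a ∈ I: r·a ∈ I? No  [counterexample: r=2, a=3, r·a mod 4 = 2 ∉ I]

No, I is not an ideal of ℤ_4


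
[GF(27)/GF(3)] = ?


GF(27) = GF(3^3), so the extension degree is 3

[GF(27)/GF(3)] = 3


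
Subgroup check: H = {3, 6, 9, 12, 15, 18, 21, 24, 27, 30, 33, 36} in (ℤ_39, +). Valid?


Subgroup test for H = {3, 6, 9, 12, 15, 18, 21, 24, 27, 30, 33, 36} in (ℤ_39, +):
(1) 0 ∈ H? No
(2) Closure: for all a,b ∈ H, (a+b) mod 39 ∈ H? No  [counterexample: 3 + 36 = 0 ∉ H]
(3) Inverses: for all a ∈ H, -a mod 39 ∈ H? Yes

No, H is not a subgroup of ℤ_39


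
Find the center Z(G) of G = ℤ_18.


Z(G) = {g ∈ G | gx = xg for all x ∈ G}
ℤ_18 is abelian, so Z(G) = G

Z(ℤ_18) = ℤ_18


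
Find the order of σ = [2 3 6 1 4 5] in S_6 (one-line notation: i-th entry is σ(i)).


Cycle decomposition: (1 2 3 6 5 4)
Cycle lengths: 6
Order = lcm(6) = 6

ord(σ) = 6


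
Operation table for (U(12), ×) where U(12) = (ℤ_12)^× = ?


Elements: {1, 5, 7, 11}
Operation: multiplication mod 12
Entry (a, b) = (a × b) mod 12

Cayley table:
   |  1 |  5 |  7 | 11
 1 |  1 |  5 |  7 | 11
 5 |  5 |  1 | 11 |  7
 7 |  7 | 11 |  1 |  5
11 | 11 |  7 |  5 |  1


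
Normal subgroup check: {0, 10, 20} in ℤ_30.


H = {0, 10, 20} in ℤ_30
ℤ_30 is abelian; every subgroup of an abelian group is normal

Yes, normal subgroup


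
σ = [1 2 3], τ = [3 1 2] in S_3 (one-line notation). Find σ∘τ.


σ∘τ: apply τ first, then σ
1 →τ 3 →σ 3
2 →τ 1 →σ 1
3 →τ 2 →σ 2

σ∘τ = [3 1 2]


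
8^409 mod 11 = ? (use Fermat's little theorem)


Fermat's little theorem: if p is prime and gcd(a,p)=1, then a^(p-1) ≡ 1 (mod p)
p = 11 is prime, gcd(8,11) = 1
Reduce exponent: 409 mod 10 = 9
So 8^409 ≡ 8^9 (mod 11)
8^9 mod 11 = 7

8^409 ≡ 7 (mod 11)


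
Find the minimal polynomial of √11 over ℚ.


√11 satisfies x² - 11 = 0, irreducible over ℚ since 11 is squarefree

Minimal polynomial: x² - 11


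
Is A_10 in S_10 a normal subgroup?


H = A_10 in S_10
A_10 has index 2 in S_10, and every subgroup of index 2 is normal

Yes, normal subgroup


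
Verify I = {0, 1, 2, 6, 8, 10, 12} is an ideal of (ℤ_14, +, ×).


Check ideal conditions for I = {0, 1, 2, 6, 8, 10, 12} in ℤ_14:
(1) I is an additive subgroup? No
(2) For r ∈ ℤ_14 and a ∈ I: r·a ∈ I? No  [counterexample: r=2, a=2, r·a mod 14 = 4 ∉ I]

No, I is not an ideal of ℤ_14


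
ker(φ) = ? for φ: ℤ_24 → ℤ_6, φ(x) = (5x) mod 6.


Kernel = preimage of identity
ker(φ) = {x ∈ ℤ_24 : 5x ≡ 0 (mod 6)}. Since 6 | 24, φ is well-defined. The kernel is the cyclic subgroup ⟨6⟩ of ℤ_24 (order 4), i.e. {0, 6, 12, 18}

ker(φ) = {0, 6, 12, 18}


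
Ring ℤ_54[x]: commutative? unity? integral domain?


ℤ_54 has zero divisors (2·27 ≡ 0), and these lift to constant zero divisors in ℤ_54[x]; so not an integral domain
Commutative: Yes
Integral domain: No
Has unity: Yes

ℤ_54[x]: Commutative=Yes, Unity=Yes


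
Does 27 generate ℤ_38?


g generates ℤ_n iff gcd(g, n) = 1
gcd(27, 38) = 1
Since gcd = 1, 27 is a generator.

Yes, 27 generates ℤ_38


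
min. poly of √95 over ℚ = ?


√95 satisfies x² - 95 = 0, irreducible over ℚ since 95 is squarefree

Minimal polynomial: x² - 95


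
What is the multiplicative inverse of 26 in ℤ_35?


Use the extended Euclidean algorithm to write 1 = 26·s + 35·t; then s mod 35 is the inverse.
Euclidean algorithm:
  26 = 0·35 + 26
  35 = 1·26 + 9
  26 = 2·9 + 8
  9 = 1·8 + 1
  8 = 8·1 + 0
gcd(26,35) = 1
Back-substitution gives: 26·(-4) + 35·(3) = 1
So 26⁻¹ ≡ -4 ≡ 31 (mod 35)
Check: 26 × 31 = 806 ≡ 1 (mod 35) ✓

26⁻¹ ≡ 31 (mod 35)


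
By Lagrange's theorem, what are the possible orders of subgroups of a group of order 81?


Lagrange's theorem: |H| divides |G|
|G| = 81
Divisors of 81: 1, 3, 9, 27, 81

Possible subgroup orders: {1, 3, 9, 27, 81}


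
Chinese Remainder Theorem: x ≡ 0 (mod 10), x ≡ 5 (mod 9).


m₁ = 10, m₂ = 9, gcd = 1, so CRT applies. M = m₁·m₂ = 90
Let M₁ = M/m₁ = 9, M₂ = M/m₂ = 10
Find y₁ ≡ M₁⁻¹ (mod m₁): 9⁻¹ ≡ 9 (mod 10)
Find y₂ ≡ M₂⁻¹ (mod m₂): 10⁻¹ ≡ 1 (mod 9)
x = a₁·M₁·y₁ + a₂·M₂·y₂ = 0·9·9 + 5·10·1 = 50
Reduce mod 90: x ≡ 50
Check: 50 mod 10 = 0 ✓, 50 mod 9 = 5 ✓

x ≡ 50 (mod 90)


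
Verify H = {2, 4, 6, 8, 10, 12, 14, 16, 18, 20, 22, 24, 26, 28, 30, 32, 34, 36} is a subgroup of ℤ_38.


Subgroup test for H = {2, 4, 6, 8, 10, 12, 14, 16, 18, 20, 22, 24, 26, 28, 30, 32, 34, 36} in (ℤ_38, +):
(1) 0 ∈ H? No
(2) Closure: for all a,b ∈ H, (a+b) mod 38 ∈ H? No  [counterexample: 2 + 36 = 0 ∉ H]
(3) Inverses: for all a ∈ H, -a mod 38 ∈ H? Yes

No, H is not a subgroup of ℤ_38


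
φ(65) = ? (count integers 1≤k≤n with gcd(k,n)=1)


Factor n: 65 = 5 × 13
φ(n) = n · ∏(1 - 1/p) over distinct primes p | n
φ(65) = 65 · (1 - 1/5) · (1 - 1/13) = 48

φ(65) = 48


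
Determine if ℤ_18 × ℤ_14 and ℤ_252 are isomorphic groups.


Comparing ℤ_18 × ℤ_14 and ℤ_252:
gcd(18,14) = 2 ≠ 1. Max element order in ℤ_18×ℤ_14 is lcm(18,14) = 126 < 252, so it has no element of order 252

No, ℤ_18 × ℤ_14 ≇ ℤ_252


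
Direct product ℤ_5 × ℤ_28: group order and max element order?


|ℤ_5 × ℤ_28| = 5 × 28 = 140
Max element order = lcm(5,28) = 140
Cyclic? Yes (gcd=1)

|ℤ_5×ℤ_28| = 140, max element order = 140


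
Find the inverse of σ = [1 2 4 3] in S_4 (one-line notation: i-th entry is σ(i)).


To find σ⁻¹, swap domain and range:
σ(1) = 1 → σ⁻¹(1) = 1
σ(2) = 2 → σ⁻¹(2) = 2
σ(3) = 4 → σ⁻¹(4) = 3
σ(4) = 3 → σ⁻¹(3) = 4

σ⁻¹ = [1 2 4 3]


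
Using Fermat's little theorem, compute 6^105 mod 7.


Fermat's little theorem: if p is prime and gcd(a,p)=1, then a^(p-1) ≡ 1 (mod p)
p = 7 is prime, gcd(6,7) = 1
Reduce exponent: 105 mod 6 = 3
So 6^105 ≡ 6^3 (mod 7)
6^3 mod 7 = 6

6^105 ≡ 6 (mod 7)


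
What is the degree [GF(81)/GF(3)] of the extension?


GF(81) = GF(3^4), so the extension degree is 4

[GF(81)/GF(3)] = 4


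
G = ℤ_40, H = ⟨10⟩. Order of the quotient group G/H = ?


|⟨10⟩| = n / gcd(10, 40) = 40 / 10 = 4
H is normal (ℤ_40 is abelian).
|G/H| = |G| / |H| = 40 / 4 = 10

|G/H| = 10


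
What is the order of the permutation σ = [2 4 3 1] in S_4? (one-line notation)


Cycle decomposition: (1 2 4)
Cycle lengths: 3
Order = lcm(3) = 3

ord(σ) = 3


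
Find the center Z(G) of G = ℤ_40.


Z(G) = {g ∈ G | gx = xg for all x ∈ G}
ℤ_40 is abelian, so Z(G) = G

Z(ℤ_40) = ℤ_40


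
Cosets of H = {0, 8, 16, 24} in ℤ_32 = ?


H = {0, 8, 16, 24}, |H| = 4
Number of cosets = |G|/|H| = 32/4 = 8
0 + H = {0, 8, 16, 24}
1 + H = {1, 9, 17, 25}
2 + H = {2, 10, 18, 26}
3 + H = {3, 11, 19, 27}
4 + H = {4, 12, 20, 28}
5 + H = {5, 13, 21, 29}
6 + H = {6, 14, 22, 30}
7 + H = {7, 15, 23, 31}

Cosets: 0+H={0,8,16,24}; 1+H={1,9,17,25}; 2+H={2,10,18,26}; 3+H={3,11,19,27}; 4+H={4,12,20,28}; 5+H={5,13,21,29}; 6+H={6,14,22,30}; 7+H={7,15,23,31}


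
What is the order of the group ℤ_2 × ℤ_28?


|A × B| = |A| · |B|
|ℤ_2 × ℤ_28| = 2 × 28 = 56

|ℤ_2 × ℤ_28| = 56


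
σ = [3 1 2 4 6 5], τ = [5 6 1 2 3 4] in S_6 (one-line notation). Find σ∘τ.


σ∘τ: apply τ first, then σ
1 →τ 5 →σ 6
2 →τ 6 →σ 5
3 →τ 1 →σ 3
4 →τ 2 →σ 1
5 →τ 3 →σ 2
6 →τ 4 →σ 4

σ∘τ = [6 5 3 1 2 4]


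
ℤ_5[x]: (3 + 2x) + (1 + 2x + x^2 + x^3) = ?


Add coefficients mod 5:
x^0: 3 + 1 = 4 (mod 5)
x^1: 2 + 2 = 4 (mod 5)
x^2: 0 + 1 = 1 (mod 5)
x^3: 0 + 1 = 1 (mod 5)
Result: 4 + 4x + x^2 + x^3

f + g = 4 + 4x + x^2 + x^3


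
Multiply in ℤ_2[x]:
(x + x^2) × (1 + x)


Expand and collect like terms; reduce coefficients mod 2:
x^0: 0·1 = 0 ≡ 0 (mod 2)
x^1: 0·1 + 1·1 = 1 ≡ 1 (mod 2)
x^2: 1·1 + 1·1 = 2 ≡ 0 (mod 2)
x^3: 1·1 = 1 ≡ 1 (mod 2)
Result: x + x^3

f · g = x + x^3


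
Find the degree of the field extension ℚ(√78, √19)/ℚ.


[ℚ(√78,√19):ℚ] = [ℚ(√78,√19):ℚ(√78)]·[ℚ(√78):ℚ] = 2·2 = 4

[ℚ(√78, √19)/ℚ] = 4


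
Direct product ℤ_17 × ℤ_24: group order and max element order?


|ℤ_17 × ℤ_24| = 17 × 24 = 408
Max element order = lcm(17,24) = 408
Cyclic? Yes (gcd=1)

|ℤ_17×ℤ_24| = 408, max element order = 408


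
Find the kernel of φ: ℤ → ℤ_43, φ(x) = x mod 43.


Kernel = preimage of identity
ker(φ) = {x ∈ ℤ : x ≡ 0 (mod 43)} = 43ℤ = {0, ±43, ±86, ...}

ker(φ) = 43ℤ


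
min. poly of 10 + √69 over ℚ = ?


Let α = 10 + √69. Then α - 10 = √69, so (α - 10)² = 69, giving α² - 20α + 31 = 0. Degree 2 and α ∉ ℚ, so this is the minimal polynomial.

Minimal polynomial: x² - 20x + 31


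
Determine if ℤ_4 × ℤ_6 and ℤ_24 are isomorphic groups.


Comparing ℤ_4 × ℤ_6 and ℤ_24:
gcd(4,6) = 2 ≠ 1. Max element order in ℤ_4×ℤ_6 is lcm(4,6) = 12 < 24, so it has no element of order 24

No, ℤ_4 × ℤ_6 ≇ ℤ_24


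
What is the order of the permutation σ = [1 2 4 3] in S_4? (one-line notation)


Cycle decomposition: (3 4)
Cycle lengths: 2
Order = lcm(2) = 2

ord(σ) = 2


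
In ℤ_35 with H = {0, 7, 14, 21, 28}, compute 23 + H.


23 + H = {23 + h (mod 35) : h ∈ H}
23+0=23, 23+7=30, 23+14=2, 23+21=9, 23+28=16
23 + H = {2, 9, 16, 23, 30} = 2 + H

23 + H = {2, 9, 16, 23, 30}


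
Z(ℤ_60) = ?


Z(G) = {g ∈ G | gx = xg for all x ∈ G}
ℤ_60 is abelian, so Z(G) = G

Z(ℤ_60) = ℤ_60


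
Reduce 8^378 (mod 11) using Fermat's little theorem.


Fermat's little theorem: if p is prime and gcd(a,p)=1, then a^(p-1) ≡ 1 (mod p)
p = 11 is prime, gcd(8,11) = 1
Reduce exponent: 378 mod 10 = 8
So 8^378 ≡ 8^8 (mod 11)
8^8 mod 11 = 5

8^378 ≡ 5 (mod 11)


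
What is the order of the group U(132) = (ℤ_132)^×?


U(n) is the group of units mod n; |U(n)| = φ(n)
|U(132)| = φ(132) = 40

|U(132) = (ℤ_132)^×| = 40


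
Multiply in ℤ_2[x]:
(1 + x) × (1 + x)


Expand and collect like terms; reduce coefficients mod 2:
x^0: 1·1 = 1 ≡ 1 (mod 2)
x^1: 1·1 + 1·1 = 2 ≡ 0 (mod 2)
x^2: 1·1 = 1 ≡ 1 (mod 2)
Result: 1 + x^2

f · g = 1 + x^2


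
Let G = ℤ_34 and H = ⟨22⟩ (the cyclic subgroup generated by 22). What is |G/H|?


|⟨22⟩| = n / gcd(22, 34) = 34 / 2 = 17
H is normal (ℤ_34 is abelian).
|G/H| = |G| / |H| = 34 / 17 = 2

|G/H| = 2


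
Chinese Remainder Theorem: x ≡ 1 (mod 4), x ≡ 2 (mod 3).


m₁ = 4, m₂ = 3, gcd = 1, so CRT applies. M = m₁·m₂ = 12
Let M₁ = M/m₁ = 3, M₂ = M/m₂ = 4
Find y₁ ≡ M₁⁻¹ (mod m₁): 3⁻¹ ≡ 3 (mod 4)
Find y₂ ≡ M₂⁻¹ (mod m₂): 4⁻¹ ≡ 1 (mod 3)
x = a₁·M₁·y₁ + a₂·M₂·y₂ = 1·3·3 + 2·4·1 = 17
Reduce mod 12: x ≡ 5
Check: 5 mod 4 = 1 ✓, 5 mod 3 = 2 ✓

x ≡ 5 (mod 12)


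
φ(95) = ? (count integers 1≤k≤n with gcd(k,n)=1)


Factor n: 95 = 5 × 19
φ(n) = n · ∏(1 - 1/p) over distinct primes p | n
φ(95) = 95 · (1 - 1/5) · (1 - 1/19) = 72

φ(95) = 72


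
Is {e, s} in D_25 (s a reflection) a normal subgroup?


H = {e, s} in D_25 (s a reflection)
r·s·r⁻¹ = sr⁻² ≠ s for n ≥ 3, so {e, s} is not closed under conjugation

No, not a normal subgroup


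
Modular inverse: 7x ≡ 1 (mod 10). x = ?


Use the extended Euclidean algorithm to write 1 = 7·s + 10·t; then s mod 10 is the inverse.
Euclidean algorithm:
  7 = 0·10 + 7
  10 = 1·7 + 3
  7 = 2·3 + 1
  3 = 3·1 + 0
gcd(7,10) = 1
Back-substitution gives: 7·(3) + 10·(-2) = 1
So 7⁻¹ ≡ 3 ≡ 3 (mod 10)
Check: 7 × 3 = 21 ≡ 1 (mod 10) ✓

7⁻¹ ≡ 3 (mod 10)


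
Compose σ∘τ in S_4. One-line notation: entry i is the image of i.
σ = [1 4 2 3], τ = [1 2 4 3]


σ∘τ: apply τ first, then σ
1 →τ 1 →σ 1
2 →τ 2 →σ 4
3 →τ 4 →σ 3
4 →τ 3 →σ 2

σ∘τ = [1 4 3 2]


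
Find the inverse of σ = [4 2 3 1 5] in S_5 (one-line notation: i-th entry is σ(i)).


To find σ⁻¹, swap domain and range:
σ(1) = 4 → σ⁻¹(4) = 1
σ(2) = 2 → σ⁻¹(2) = 2
σ(3) = 3 → σ⁻¹(3) = 3
σ(4) = 1 → σ⁻¹(1) = 4
σ(5) = 5 → σ⁻¹(5) = 5

σ⁻¹ = [4 2 3 1 5]


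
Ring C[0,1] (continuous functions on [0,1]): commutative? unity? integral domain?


pointwise +,× is commutative with unity (constant 1); but bump functions with disjoint support multiply to 0 — zero divisors, so not an integral domain
Commutative: Yes
Integral domain: No
Has unity: Yes

C[0,1] (continuous functions on [0,1]): Commutative=Yes, Unity=Yes


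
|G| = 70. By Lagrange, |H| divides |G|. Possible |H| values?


Lagrange's theorem: |H| divides |G|
|G| = 70
Divisors of 70: 1, 2, 5, 7, 10, 14, 35, 70

Possible subgroup orders: {1, 2, 5, 7, 10, 14, 35, 70}


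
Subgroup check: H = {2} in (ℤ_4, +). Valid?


Subgroup test for H = {2} in (ℤ_4, +):
(1) 0 ∈ H? No
(2) Closure: for all a,b ∈ H, (a+b) mod 4 ∈ H? No  [counterexample: 2 + 2 = 0 ∉ H]
(3) Inverses: for all a ∈ H, -a mod 4 ∈ H? Yes

No, H is not a subgroup of ℤ_4


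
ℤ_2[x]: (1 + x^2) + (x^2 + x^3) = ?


Add coefficients mod 2:
x^0: 1 + 0 = 1 (mod 2)
x^1: 0 + 0 = 0 (mod 2)
x^2: 1 + 1 = 0 (mod 2)
x^3: 0 + 1 = 1 (mod 2)
Result: 1 + x^3

f + g = 1 + x^3


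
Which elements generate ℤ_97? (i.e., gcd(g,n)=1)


g generates ℤ_n iff gcd(g,n) = 1
Prime factors of 97: 97
Generators are g ∈ {1,...,96} not divisible by any of these primes.
Generators: {1, 2, 3, 4, 5, 6, 7, 8, 9, 10, 11, 12, 13, 14, 15, 16, 17, 18, 19, 20, 21, 22, 23, 24, 25, 26, 27, 28, 29, 30, 31, 32, 33, 34, 35, 36, 37, 38, 39, 40, 41, 42, 43, 44, 45, 46, 47, 48, 49, 50, 51, 52, 53, 54, 55, 56, 57, 58, 59, 60, 61, 62, 63, 64, 65, 66, 67, 68, 69, 70, 71, 72, 73, 74, 75, 76, 77, 78, 79, 80, 81, 82, 83, 84, 85, 86, 87, 88, 89, 90, 91, 92, 93, 94, 95, 96}
Number of generators = φ(97) = 96

Generators of ℤ_97 = {1, 2, 3, 4, 5, 6, 7, 8, 9, 10, 11, 12, 13, 14, 15, 16, 17, 18, 19, 20, 21, 22, 23, 24, 25, 26, 27, 28, 29, 30, 31, 32, 33, 34, 35, 36, 37, 38, 39, 40, 41, 42, 43, 44, 45, 46, 47, 48, 49, 50, 51, 52, 53, 54, 55, 56, 57, 58, 59, 60, 61, 62, 63, 64, 65, 66, 67, 68, 69, 70, 71, 72, 73, 74, 75, 76, 77, 78, 79, 80, 81, 82, 83, 84, 85, 86, 87, 88, 89, 90, 91, 92, 93, 94, 95, 96}


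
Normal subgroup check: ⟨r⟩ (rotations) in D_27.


H = ⟨r⟩ (rotations) in D_27
The rotation subgroup ⟨r⟩ has index 2 in D_27, so it is normal

Yes, normal subgroup


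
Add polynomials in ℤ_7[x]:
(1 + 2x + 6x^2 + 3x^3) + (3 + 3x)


Add coefficients mod 7:
x^0: 1 + 3 = 4 (mod 7)
x^1: 2 + 3 = 5 (mod 7)
x^2: 6 + 0 = 6 (mod 7)
x^3: 3 + 0 = 3 (mod 7)
Result: 4 + 5x + 6x^2 + 3x^3

f + g = 4 + 5x + 6x^2 + 3x^3


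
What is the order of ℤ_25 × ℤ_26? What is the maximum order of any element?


|ℤ_25 × ℤ_26| = 25 × 26 = 650
Max element order = lcm(25,26) = 650
Cyclic? Yes (gcd=1)

|ℤ_25×ℤ_26| = 650, max element order = 650


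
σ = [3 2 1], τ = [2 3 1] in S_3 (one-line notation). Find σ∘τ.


σ∘τ: apply τ first, then σ
1 →τ 2 →σ 2
2 →τ 3 →σ 1
3 →τ 1 →σ 3

σ∘τ = [2 1 3]


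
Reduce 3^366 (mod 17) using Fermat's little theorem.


Fermat's little theorem: if p is prime and gcd(a,p)=1, then a^(p-1) ≡ 1 (mod p)
p = 17 is prime, gcd(3,17) = 1
Reduce exponent: 366 mod 16 = 14
So 3^366 ≡ 3^14 (mod 17)
3^14 mod 17 = 2

3^366 ≡ 2 (mod 17)


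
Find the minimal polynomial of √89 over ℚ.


√89 satisfies x² - 89 = 0, irreducible over ℚ since 89 is squarefree

Minimal polynomial: x² - 89


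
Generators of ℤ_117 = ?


g generates ℤ_n iff gcd(g,n) = 1
Prime factors of 117: 3, 13
Generators are g ∈ {1,...,116} not divisible by any of these primes.
Generators: {1, 2, 4, 5, 7, 8, 10, 11, 14, 16, 17, 19, 20, 22, 23, 25, 28, 29, 31, 32, 34, 35, 37, 38, 40, 41, 43, 44, 46, 47, 49, 50, 53, 55, 56, 58, 59, 61, 62, 64, 67, 68, 70, 71, 73, 74, 76, 77, 79, 80, 82, 83, 85, 86, 88, 89, 92, 94, 95, 97, 98, 100, 101, 103, 106, 107, 109, 110, 112, 113, 115, 116}
Number of generators = φ(117) = 72

Generators of ℤ_117 = {1, 2, 4, 5, 7, 8, 10, 11, 14, 16, 17, 19, 20, 22, 23, 25, 28, 29, 31, 32, 34, 35, 37, 38, 40, 41, 43, 44, 46, 47, 49, 50, 53, 55, 56, 58, 59, 61, 62, 64, 67, 68, 70, 71, 73, 74, 76, 77, 79, 80, 82, 83, 85, 86, 88, 89, 92, 94, 95, 97, 98, 100, 101, 103, 106, 107, 109, 110, 112, 113, 115, 116}


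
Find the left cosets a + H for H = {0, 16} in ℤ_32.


H = {0, 16}, |H| = 2
Number of cosets = |G|/|H| = 32/2 = 16
0 + H = {0, 16}
1 + H = {1, 17}
2 + H = {2, 18}
3 + H = {3, 19}
4 + H = {4, 20}
5 + H = {5, 21}
6 + H = {6, 22}
7 + H = {7, 23}
8 + H = {8, 24}
9 + H = {9, 25}
10 + H = {10, 26}
11 + H = {11, 27}
12 + H = {12, 28}
13 + H = {13, 29}
14 + H = {14, 30}
15 + H = {15, 31}

Cosets: 0+H={0,16}; 1+H={1,17}; 2+H={2,18}; 3+H={3,19}; 4+H={4,20}; 5+H={5,21}; 6+H={6,22}; 7+H={7,23}; 8+H={8,24}; 9+H={9,25}; 10+H={10,26}; 11+H={11,27}; 12+H={12,28}; 13+H={13,29}; 14+H={14,30}; 15+H={15,31}


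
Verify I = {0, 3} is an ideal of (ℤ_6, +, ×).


Check ideal conditions for I = {0, 3} in ℤ_6:
(1) I is an additive subgroup? Yes
(2) For r ∈ ℤ_6 and a ∈ I: r·a ∈ I? Yes

Yes, I is an ideal of ℤ_6


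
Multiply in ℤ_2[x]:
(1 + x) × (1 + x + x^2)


Expand and collect like terms; reduce coefficients mod 2:
x^0: 1·1 = 1 ≡ 1 (mod 2)
x^1: 1·1 + 1·1 = 2 ≡ 0 (mod 2)
x^2: 1·1 + 1·1 = 2 ≡ 0 (mod 2)
x^3: 1·1 = 1 ≡ 1 (mod 2)
Result: 1 + x^3

f · g = 1 + x^3


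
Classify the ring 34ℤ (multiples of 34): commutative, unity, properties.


34ℤ is a commutative ring under +,× but has no multiplicative identity (1 ∉ 34ℤ); it has no zero divisors, but without unity it is not an integral domain
Commutative: Yes
Integral domain: No
Has unity: No

34ℤ (multiples of 34): Commutative=Yes, Unity=No


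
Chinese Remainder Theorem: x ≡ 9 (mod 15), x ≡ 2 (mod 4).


m₁ = 15, m₂ = 4, gcd = 1, so CRT applies. M = m₁·m₂ = 60
Let M₁ = M/m₁ = 4, M₂ = M/m₂ = 15
Find y₁ ≡ M₁⁻¹ (mod m₁): 4⁻¹ ≡ 4 (mod 15)
Find y₂ ≡ M₂⁻¹ (mod m₂): 15⁻¹ ≡ 3 (mod 4)
x = a₁·M₁·y₁ + a₂·M₂·y₂ = 9·4·4 + 2·15·3 = 234
Reduce mod 60: x ≡ 54
Check: 54 mod 15 = 9 ✓, 54 mod 4 = 2 ✓

x ≡ 54 (mod 60)


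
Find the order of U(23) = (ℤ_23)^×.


U(n) is the group of units mod n; |U(n)| = φ(n)
|U(23)| = φ(23) = 22

|U(23) = (ℤ_23)^×| = 22


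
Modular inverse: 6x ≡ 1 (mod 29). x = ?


Use the extended Euclidean algorithm to write 1 = 6·s + 29·t; then s mod 29 is the inverse.
Euclidean algorithm:
  6 = 0·29 + 6
  29 = 4·6 + 5
  6 = 1·5 + 1
  5 = 5·1 + 0
gcd(6,29) = 1
Back-substitution gives: 6·(5) + 29·(-1) = 1
So 6⁻¹ ≡ 5 ≡ 5 (mod 29)
Check: 6 × 5 = 30 ≡ 1 (mod 29) ✓

6⁻¹ ≡ 5 (mod 29)


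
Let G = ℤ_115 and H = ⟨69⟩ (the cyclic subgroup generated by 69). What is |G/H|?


|⟨69⟩| = n / gcd(69, 115) = 115 / 23 = 5
H is normal (ℤ_115 is abelian).
|G/H| = |G| / |H| = 115 / 5 = 23

|G/H| = 23


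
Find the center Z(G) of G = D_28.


Z(G) = {g ∈ G | gx = xg for all x ∈ G}
For even n, Z(D_n) = {e, r^(n/2)}: the 180° rotation r^14 commutes with every reflection and rotation

Z(D_28) = {e, r^14}


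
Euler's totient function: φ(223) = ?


Factor n: 223 = 223
φ(n) = n · ∏(1 - 1/p) over distinct primes p | n
φ(223) = 223 · (1 - 1/223) = 222

φ(223) = 222


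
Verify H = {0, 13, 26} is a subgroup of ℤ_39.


Subgroup test for H = {0, 13, 26} in (ℤ_39, +):
(1) 0 ∈ H? Yes
(2) Closure: for all a,b ∈ H, (a+b) mod 39 ∈ H? Yes
(3) Inverses: for all a ∈ H, -a mod 39 ∈ H? Yes

Yes, H is a subgroup of ℤ_39


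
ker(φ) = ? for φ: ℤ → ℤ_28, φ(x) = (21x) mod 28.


Kernel = preimage of identity
ker(φ) = {x ∈ ℤ : 21x ≡ 0 (mod 28)}. gcd(21,28) = 7, so 21x ≡ 0 (mod 28) ⟺ x ≡ 0 (mod 28/7 = 4). Hence ker(φ) = 4ℤ

ker(φ) = 4ℤ


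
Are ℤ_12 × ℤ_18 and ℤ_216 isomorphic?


Comparing ℤ_12 × ℤ_18 and ℤ_216:
gcd(12,18) = 6 ≠ 1. Max element order in ℤ_12×ℤ_18 is lcm(12,18) = 36 < 216, so it has no element of order 216

No, ℤ_12 × ℤ_18 ≇ ℤ_216


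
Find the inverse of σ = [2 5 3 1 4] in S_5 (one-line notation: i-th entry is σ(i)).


To find σ⁻¹, swap domain and range:
σ(1) = 2 → σ⁻¹(2) = 1
σ(2) = 5 → σ⁻¹(5) = 2
σ(3) = 3 → σ⁻¹(3) = 3
σ(4) = 1 → σ⁻¹(1) = 4
σ(5) = 4 → σ⁻¹(4) = 5

σ⁻¹ = [4 1 3 5 2]


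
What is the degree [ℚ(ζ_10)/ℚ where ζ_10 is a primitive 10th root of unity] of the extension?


[ℚ(ζ_n):ℚ] = deg Φ_n(x) = φ(n). Here φ(10) = 4

[ℚ(ζ_10)/ℚ where ζ_10 is a primitive 10th root of unity] = 4


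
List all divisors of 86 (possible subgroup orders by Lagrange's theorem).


Lagrange's theorem: |H| divides |G|
|G| = 86
Divisors of 86: 1, 2, 43, 86

Possible subgroup orders: {1, 2, 43, 86}


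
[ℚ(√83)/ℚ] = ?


√83 has minimal polynomial x² - 83 (irreducible over ℚ since 83 is squarefree)

[ℚ(√83)/ℚ] = 2


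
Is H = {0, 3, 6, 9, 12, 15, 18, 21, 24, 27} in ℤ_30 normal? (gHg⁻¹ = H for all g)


H = {0, 3, 6, 9, 12, 15, 18, 21, 24, 27} in ℤ_30
ℤ_30 is abelian; every subgroup of an abelian group is normal

Yes, normal subgroup


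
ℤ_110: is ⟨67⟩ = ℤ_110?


g generates ℤ_n iff gcd(g, n) = 1
gcd(67, 110) = 1
Since gcd = 1, 67 is a generator.

Yes, 67 generates ℤ_110


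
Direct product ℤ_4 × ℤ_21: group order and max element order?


|ℤ_4 × ℤ_21| = 4 × 21 = 84
Max element order = lcm(4,21) = 84
Cyclic? Yes (gcd=1)

|ℤ_4×ℤ_21| = 84, max element order = 84


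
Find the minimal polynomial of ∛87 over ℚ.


∛87 satisfies x³ - 87 = 0, irreducible over ℚ (no rational root; 87 is not a perfect cube)

Minimal polynomial: x³ - 87


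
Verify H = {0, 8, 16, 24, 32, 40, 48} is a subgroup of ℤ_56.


Subgroup test for H = {0, 8, 16, 24, 32, 40, 48} in (ℤ_56, +):
(1) 0 ∈ H? Yes
(2) Closure: for all a,b ∈ H, (a+b) mod 56 ∈ H? Yes
(3) Inverses: for all a ∈ H, -a mod 56 ∈ H? Yes

Yes, H is a subgroup of ℤ_56


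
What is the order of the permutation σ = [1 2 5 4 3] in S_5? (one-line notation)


Cycle decomposition: (3 5)
Cycle lengths: 2
Order = lcm(2) = 2

ord(σ) = 2


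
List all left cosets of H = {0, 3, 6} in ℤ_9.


H = {0, 3, 6}, |H| = 3
Number of cosets = |G|/|H| = 9/3 = 3
0 + H = {0, 3, 6}
1 + H = {1, 4, 7}
2 + H = {2, 5, 8}

Cosets: 0+H={0,3,6}; 1+H={1,4,7}; 2+H={2,5,8}


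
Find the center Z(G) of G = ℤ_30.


Z(G) = {g ∈ G | gx = xg for all x ∈ G}
ℤ_30 is abelian, so Z(G) = G

Z(ℤ_30) = ℤ_30


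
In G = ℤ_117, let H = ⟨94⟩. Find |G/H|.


|⟨94⟩| = n / gcd(94, 117) = 117 / 1 = 117
H is normal (ℤ_117 is abelian).
|G/H| = |G| / |H| = 117 / 117 = 1

|G/H| = 1


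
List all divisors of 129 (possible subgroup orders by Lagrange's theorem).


Lagrange's theorem: |H| divides |G|
|G| = 129
Divisors of 129: 1, 3, 43, 129

Possible subgroup orders: {1, 3, 43, 129}


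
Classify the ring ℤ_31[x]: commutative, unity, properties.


ℤ_31 is a field (n prime), so ℤ_31[x] is a commutative integral domain with unity
Commutative: Yes
Integral domain: Yes
Has unity: Yes

ℤ_31[x]: Commutative=Yes, Unity=Yes


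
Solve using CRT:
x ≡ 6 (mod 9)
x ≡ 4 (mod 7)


m₁ = 9, m₂ = 7, gcd = 1, so CRT applies. M = m₁·m₂ = 63
Let M₁ = M/m₁ = 7, M₂ = M/m₂ = 9
Find y₁ ≡ M₁⁻¹ (mod m₁): 7⁻¹ ≡ 4 (mod 9)
Find y₂ ≡ M₂⁻¹ (mod m₂): 9⁻¹ ≡ 4 (mod 7)
x = a₁·M₁·y₁ + a₂·M₂·y₂ = 6·7·4 + 4·9·4 = 312
Reduce mod 63: x ≡ 60
Check: 60 mod 9 = 6 ✓, 60 mod 7 = 4 ✓

x ≡ 60 (mod 63)


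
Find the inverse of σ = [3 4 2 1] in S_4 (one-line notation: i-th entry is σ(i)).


To find σ⁻¹, swap domain and range:
σ(1) = 3 → σ⁻¹(3) = 1
σ(2) = 4 → σ⁻¹(4) = 2
σ(3) = 2 → σ⁻¹(2) = 3
σ(4) = 1 → σ⁻¹(1) = 4

σ⁻¹ = [4 3 1 2]


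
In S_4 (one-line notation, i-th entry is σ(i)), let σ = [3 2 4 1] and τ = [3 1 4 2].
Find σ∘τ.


σ∘τ: apply τ first, then σ
1 →τ 3 →σ 4
2 →τ 1 →σ 3
3 →τ 4 →σ 1
4 →τ 2 →σ 2

σ∘τ = [4 3 1 2]


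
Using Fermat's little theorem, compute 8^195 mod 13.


Fermat's little theorem: if p is prime and gcd(a,p)=1, then a^(p-1) ≡ 1 (mod p)
p = 13 is prime, gcd(8,13) = 1
Reduce exponent: 195 mod 12 = 3
So 8^195 ≡ 8^3 (mod 13)
8^3 mod 13 = 5

8^195 ≡ 5 (mod 13)


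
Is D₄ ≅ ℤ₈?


Comparing D₄ and ℤ₈:
D₄ is non-abelian, ℤ₈ is abelian

No, D₄ ≇ ℤ₈


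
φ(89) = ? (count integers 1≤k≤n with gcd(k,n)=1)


Factor n: 89 = 89
φ(n) = n · ∏(1 - 1/p) over distinct primes p | n
φ(89) = 89 · (1 - 1/89) = 88

φ(89) = 88


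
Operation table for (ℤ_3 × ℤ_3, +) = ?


Elements: {(0,0), (0,1), (0,2), (1,0), (1,1), (1,2), (2,0), (2,1), (2,2)}
Operation: componentwise addition mod (3, 3)
Entry (a, b) = ((a₁+b₁) mod 3, (a₂+b₂) mod 3)

Cayley table:
      | (0,0) | (0,1) | (0,2) | (1,0) | (1,1) | (1,2) | (2,0) | (2,1) | (2,2)
(0,0) | (0,0) | (0,1) | (0,2) | (1,0) | (1,1) | (1,2) | (2,0) | (2,1) | (2,2)
(0,1) | (0,1) | (0,2) | (0,0) | (1,1) | (1,2) | (1,0) | (2,1) | (2,2) | (2,0)
(0,2) | (0,2) | (0,0) | (0,1) | (1,2) | (1,0) | (1,1) | (2,2) | (2,0) | (2,1)
(1,0) | (1,0) | (1,1) | (1,2) | (2,0) | (2,1) | (2,2) | (0,0) | (0,1) | (0,2)
(1,1) | (1,1) | (1,2) | (1,0) | (2,1) | (2,2) | (2,0) | (0,1) | (0,2) | (0,0)
(1,2) | (1,2) | (1,0) | (1,1) | (2,2) | (2,0) | (2,1) | (0,2) | (0,0) | (0,1)
(2,0) | (2,0) | (2,1) | (2,2) | (0,0) | (0,1) | (0,2) | (1,0) | (1,1) | (1,2)
(2,1) | (2,1) | (2,2) | (2,0) | (0,1) | (0,2) | (0,0) | (1,1) | (1,2) | (1,0)
(2,2) | (2,2) | (2,0) | (2,1) | (0,2) | (0,0) | (0,1) | (1,2) | (1,0) | (1,1)


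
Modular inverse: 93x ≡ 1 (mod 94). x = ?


Use the extended Euclidean algorithm to write 1 = 93·s + 94·t; then s mod 94 is the inverse.
Euclidean algorithm:
  93 = 0·94 + 93
  94 = 1·93 + 1
  93 = 93·1 + 0
gcd(93,94) = 1
Back-substitution gives: 93·(-1) + 94·(1) = 1
So 93⁻¹ ≡ -1 ≡ 93 (mod 94)
Check: 93 × 93 = 8649 ≡ 1 (mod 94) ✓

93⁻¹ ≡ 93 (mod 94)


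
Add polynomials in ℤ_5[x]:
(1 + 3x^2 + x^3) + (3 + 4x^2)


Add coefficients mod 5:
x^0: 1 + 3 = 4 (mod 5)
x^1: 0 + 0 = 0 (mod 5)
x^2: 3 + 4 = 2 (mod 5)
x^3: 1 + 0 = 1 (mod 5)
Result: 4 + 2x^2 + x^3

f + g = 4 + 2x^2 + x^3


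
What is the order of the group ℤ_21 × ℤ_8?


|A × B| = |A| · |B|
|ℤ_21 × ℤ_8| = 21 × 8 = 168

|ℤ_21 × ℤ_8| = 168


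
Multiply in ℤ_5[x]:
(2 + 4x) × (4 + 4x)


Expand and collect like terms; reduce coefficients mod 5:
x^0: 2·4 = 8 ≡ 3 (mod 5)
x^1: 2·4 + 4·4 = 24 ≡ 4 (mod 5)
x^2: 4·4 = 16 ≡ 1 (mod 5)
Result: 3 + 4x + x^2

f · g = 3 + 4x + x^2


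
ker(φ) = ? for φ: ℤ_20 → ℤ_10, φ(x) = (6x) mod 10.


Kernel = preimage of identity
ker(φ) = {x ∈ ℤ_20 : 6x ≡ 0 (mod 10)}. Since 10 | 20, φ is well-defined. The kernel is the cyclic subgroup ⟨5⟩ of ℤ_20 (order 4), i.e. {0, 5, 10, 15}

ker(φ) = {0, 5, 10, 15}


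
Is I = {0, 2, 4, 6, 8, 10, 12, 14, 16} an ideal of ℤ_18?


Check ideal conditions for I = {0, 2, 4, 6, 8, 10, 12, 14, 16} in ℤ_18:
(1) I is an additive subgroup? Yes
(2) For r ∈ ℤ_18 and a ∈ I: r·a ∈ I? Yes

Yes, I is an ideal of ℤ_18


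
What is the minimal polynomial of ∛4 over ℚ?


∛4 satisfies x³ - 4 = 0, irreducible over ℚ (no rational root; 4 is not a perfect cube)

Minimal polynomial: x³ - 4


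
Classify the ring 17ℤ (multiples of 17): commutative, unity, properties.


17ℤ is a commutative ring under +,× but has no multiplicative identity (1 ∉ 17ℤ); it has no zero divisors, but without unity it is not an integral domain
Commutative: Yes
Integral domain: No
Has unity: No

17ℤ (multiples of 17): Commutative=Yes, Unity=No


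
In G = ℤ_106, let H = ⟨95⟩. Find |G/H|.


|⟨95⟩| = n / gcd(95, 106) = 106 / 1 = 106
H is normal (ℤ_106 is abelian).
|G/H| = |G| / |H| = 106 / 106 = 1

|G/H| = 1


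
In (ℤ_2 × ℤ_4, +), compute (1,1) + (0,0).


Operation: componentwise addition mod (2, 4)
(1,1) + (0,0) = ((a₁+b₁) mod 2, (a₂+b₂) mod 4) with a = (1,1), b = (0,0)

(1,1) + (0,0) = (1,1)


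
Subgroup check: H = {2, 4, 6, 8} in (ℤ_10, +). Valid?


Subgroup test for H = {2, 4, 6, 8} in (ℤ_10, +):
(1) 0 ∈ H? No
(2) Closure: for all a,b ∈ H, (a+b) mod 10 ∈ H? No  [counterexample: 2 + 8 = 0 ∉ H]
(3) Inverses: for all a ∈ H, -a mod 10 ∈ H? Yes

No, H is not a subgroup of ℤ_10


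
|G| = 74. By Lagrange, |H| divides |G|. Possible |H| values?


Lagrange's theorem: |H| divides |G|
|G| = 74
Divisors of 74: 1, 2, 37, 74

Possible subgroup orders: {1, 2, 37, 74}


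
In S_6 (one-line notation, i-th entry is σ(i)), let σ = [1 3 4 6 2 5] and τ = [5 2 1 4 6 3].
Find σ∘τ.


σ∘τ: apply τ first, then σ
1 →τ 5 →σ 2
2 →τ 2 →σ 3
3 →τ 1 →σ 1
4 →τ 4 →σ 6
5 →τ 6 →σ 5
6 →τ 3 →σ 4

σ∘τ = [2 3 1 6 5 4]


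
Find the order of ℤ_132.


ℤ_n has n elements.

|ℤ_132| = 132


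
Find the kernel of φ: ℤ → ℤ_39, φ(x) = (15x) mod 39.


Kernel = preimage of identity
ker(φ) = {x ∈ ℤ : 15x ≡ 0 (mod 39)}. gcd(15,39) = 3, so 15x ≡ 0 (mod 39) ⟺ x ≡ 0 (mod 39/3 = 13). Hence ker(φ) = 13ℤ

ker(φ) = 13ℤ


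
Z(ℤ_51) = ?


Z(G) = {g ∈ G | gx = xg for all x ∈ G}
ℤ_51 is abelian, so Z(G) = G

Z(ℤ_51) = ℤ_51


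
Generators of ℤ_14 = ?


g generates ℤ_n iff gcd(g,n) = 1
Checking each g ∈ {1,...,13}:
gcd(1,14) = 1
gcd(2,14) = 2
gcd(3,14) = 1
gcd(4,14) = 2
gcd(5,14) = 1
gcd(6,14) = 2
gcd(7,14) = 7
gcd(8,14) = 2
gcd(9,14) = 1
gcd(10,14) = 2
gcd(11,14) = 1
gcd(12,14) = 2
gcd(13,14) = 1
Generators: {1, 3, 5, 9, 11, 13}
Number of generators = φ(14) = 6

Generators of ℤ_14 = {1, 3, 5, 9, 11, 13}


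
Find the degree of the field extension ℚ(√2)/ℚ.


√2 has minimal polynomial x² - 2 (irreducible over ℚ since 2 is squarefree)

[ℚ(√2)/ℚ] = 2


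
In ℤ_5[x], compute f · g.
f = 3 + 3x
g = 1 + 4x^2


Expand and collect like terms; reduce coefficients mod 5:
x^0: 3·1 = 3 ≡ 3 (mod 5)
x^1: 3·0 + 3·1 = 3 ≡ 3 (mod 5)
x^2: 3·4 + 3·0 = 12 ≡ 2 (mod 5)
x^3: 3·4 = 12 ≡ 2 (mod 5)
Result: 3 + 3x + 2x^2 + 2x^3

f · g = 3 + 3x + 2x^2 + 2x^3


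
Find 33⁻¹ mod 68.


Use the extended Euclidean algorithm to write 1 = 33·s + 68·t; then s mod 68 is the inverse.
Euclidean algorithm:
  33 = 0·68 + 33
  68 = 2·33 + 2
  33 = 16·2 + 1
  2 = 2·1 + 0
gcd(33,68) = 1
Back-substitution gives: 33·(33) + 68·(-16) = 1
So 33⁻¹ ≡ 33 ≡ 33 (mod 68)
Check: 33 × 33 = 1089 ≡ 1 (mod 68) ✓

33⁻¹ ≡ 33 (mod 68)


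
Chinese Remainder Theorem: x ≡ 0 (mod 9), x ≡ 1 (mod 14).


m₁ = 9, m₂ = 14, gcd = 1, so CRT applies. M = m₁·m₂ = 126
Let M₁ = M/m₁ = 14, M₂ = M/m₂ = 9
Find y₁ ≡ M₁⁻¹ (mod m₁): 14⁻¹ ≡ 2 (mod 9)
Find y₂ ≡ M₂⁻¹ (mod m₂): 9⁻¹ ≡ 11 (mod 14)
x = a₁·M₁·y₁ + a₂·M₂·y₂ = 0·14·2 + 1·9·11 = 99
Reduce mod 126: x ≡ 99
Check: 99 mod 9 = 0 ✓, 99 mod 14 = 1 ✓

x ≡ 99 (mod 126)


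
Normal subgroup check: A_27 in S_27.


H = A_27 in S_27
A_27 has index 2 in S_27, and every subgroup of index 2 is normal

Yes, normal subgroup


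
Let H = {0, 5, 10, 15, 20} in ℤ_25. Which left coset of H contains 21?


21 + H = {21 + h (mod 25) : h ∈ H}
21+0=21, 21+5=1, 21+10=6, 21+15=11, 21+20=16
21 + H = {1, 6, 11, 16, 21} = 1 + H

21 + H = {1, 6, 11, 16, 21}


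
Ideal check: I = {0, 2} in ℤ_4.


Check ideal conditions for I = {0, 2} in ℤ_4:
(1) I is an additive subgroup? Yes
(2) For r ∈ ℤ_4 and a ∈ I: r·a ∈ I? Yes

Yes, I is an ideal of ℤ_4


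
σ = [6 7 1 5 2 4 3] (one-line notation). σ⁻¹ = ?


To find σ⁻¹, swap domain and range:
σ(1) = 6 → σ⁻¹(6) = 1
σ(2) = 7 → σ⁻¹(7) = 2
σ(3) = 1 → σ⁻¹(1) = 3
σ(4) = 5 → σ⁻¹(5) = 4
σ(5) = 2 → σ⁻¹(2) = 5
σ(6) = 4 → σ⁻¹(4) = 6
σ(7) = 3 → σ⁻¹(3) = 7

σ⁻¹ = [3 5 7 6 4 1 2]


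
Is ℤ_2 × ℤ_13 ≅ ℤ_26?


Comparing ℤ_2 × ℤ_13 and ℤ_26:
gcd(2,13) = 1, so ℤ_2 × ℤ_13 ≅ ℤ_26 (CRT)

Yes, ℤ_2 × ℤ_13 ≅ ℤ_26


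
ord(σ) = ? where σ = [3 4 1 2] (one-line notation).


Cycle decomposition: (1 3) (2 4)
Cycle lengths: 2, 2
Order = lcm(2, 2) = 2

ord(σ) = 2


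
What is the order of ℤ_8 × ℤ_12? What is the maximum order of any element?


|ℤ_8 × ℤ_12| = 8 × 12 = 96
Max element order = lcm(8,12) = 24
Cyclic? No (gcd=4)

|ℤ_8×ℤ_12| = 96, max element order = 24


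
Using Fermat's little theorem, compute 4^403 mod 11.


Fermat's little theorem: if p is prime and gcd(a,p)=1, then a^(p-1) ≡ 1 (mod p)
p = 11 is prime, gcd(4,11) = 1
Reduce exponent: 403 mod 10 = 3
So 4^403 ≡ 4^3 (mod 11)
4^3 mod 11 = 9

4^403 ≡ 9 (mod 11)


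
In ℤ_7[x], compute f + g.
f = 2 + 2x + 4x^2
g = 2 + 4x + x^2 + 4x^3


Add coefficients mod 7:
x^0: 2 + 2 = 4 (mod 7)
x^1: 2 + 4 = 6 (mod 7)
x^2: 4 + 1 = 5 (mod 7)
x^3: 0 + 4 = 4 (mod 7)
Result: 4 + 6x + 5x^2 + 4x^3

f + g = 4 + 6x + 5x^2 + 4x^3


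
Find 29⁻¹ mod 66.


Use the extended Euclidean algorithm to write 1 = 29·s + 66·t; then s mod 66 is the inverse.
Euclidean algorithm:
  29 = 0·66 + 29
  66 = 2·29 + 8
  29 = 3·8 + 5
  8 = 1·5 + 3
  5 = 1·3 + 2
  3 = 1·2 + 1
  2 = 2·1 + 0
gcd(29,66) = 1
Back-substitution gives: 29·(-25) + 66·(11) = 1
So 29⁻¹ ≡ -25 ≡ 41 (mod 66)
Check: 29 × 41 = 1189 ≡ 1 (mod 66) ✓

29⁻¹ ≡ 41 (mod 66)


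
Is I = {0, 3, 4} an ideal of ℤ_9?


Check ideal conditions for I = {0, 3, 4} in ℤ_9:
(1) I is an additive subgroup? No
(2) For r ∈ ℤ_9 and a ∈ I: r·a ∈ I? No  [counterexample: r=2, a=3, r·a mod 9 = 6 ∉ I]

No, I is not an ideal of ℤ_9


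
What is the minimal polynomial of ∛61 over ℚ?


∛61 satisfies x³ - 61 = 0, irreducible over ℚ (no rational root; 61 is not a perfect cube)

Minimal polynomial: x³ - 61


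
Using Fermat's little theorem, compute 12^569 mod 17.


Fermat's little theorem: if p is prime and gcd(a,p)=1, then a^(p-1) ≡ 1 (mod p)
p = 17 is prime, gcd(12,17) = 1
Reduce exponent: 569 mod 16 = 9
So 12^569 ≡ 12^9 (mod 17)
12^9 mod 17 = 5

12^569 ≡ 5 (mod 17)


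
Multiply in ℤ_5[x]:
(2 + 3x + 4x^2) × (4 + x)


Expand and collect like terms; reduce coefficients mod 5:
x^0: 2·4 = 8 ≡ 3 (mod 5)
x^1: 2·1 + 3·4 = 14 ≡ 4 (mod 5)
x^2: 3·1 + 4·4 = 19 ≡ 4 (mod 5)
x^3: 4·1 = 4 ≡ 4 (mod 5)
Result: 3 + 4x + 4x^2 + 4x^3

f · g = 3 + 4x + 4x^2 + 4x^3


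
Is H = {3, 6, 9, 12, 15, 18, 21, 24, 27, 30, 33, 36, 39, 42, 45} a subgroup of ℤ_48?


Subgroup test for H = {3, 6, 9, 12, 15, 18, 21, 24, 27, 30, 33, 36, 39, 42, 45} in (ℤ_48, +):
(1) 0 ∈ H? No
(2) Closure: for all a,b ∈ H, (a+b) mod 48 ∈ H? No  [counterexample: 3 + 45 = 0 ∉ H]
(3) Inverses: for all a ∈ H, -a mod 48 ∈ H? Yes

No, H is not a subgroup of ℤ_48


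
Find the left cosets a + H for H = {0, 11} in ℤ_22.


H = {0, 11}, |H| = 2
Number of cosets = |G|/|H| = 22/2 = 11
0 + H = {0, 11}
1 + H = {1, 12}
2 + H = {2, 13}
3 + H = {3, 14}
4 + H = {4, 15}
5 + H = {5, 16}
6 + H = {6, 17}
7 + H = {7, 18}
8 + H = {8, 19}
9 + H = {9, 20}
10 + H = {10, 21}

Cosets: 0+H={0,11}; 1+H={1,12}; 2+H={2,13}; 3+H={3,14}; 4+H={4,15}; 5+H={5,16}; 6+H={6,17}; 7+H={7,18}; 8+H={8,19}; 9+H={9,20}; 10+H={10,21}
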